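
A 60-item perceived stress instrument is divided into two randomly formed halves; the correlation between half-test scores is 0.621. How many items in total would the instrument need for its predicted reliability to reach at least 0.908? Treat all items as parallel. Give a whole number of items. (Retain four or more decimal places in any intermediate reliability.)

181

r_full = 2(0.621)/(1 + 0.621) = 0.7662
n = r_tgt(1 − r_full) / [r_full(1 − r_tgt)] = 0.908 × 0.2338 / (0.7662 × 0.092) ≈ 3.0116
Items = 3.0116 × 60 ≈ 180.70 → 181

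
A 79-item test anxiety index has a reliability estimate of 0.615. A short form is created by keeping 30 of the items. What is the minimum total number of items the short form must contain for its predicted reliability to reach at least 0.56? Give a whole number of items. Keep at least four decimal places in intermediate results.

63

Short-form reliability: n = 30/79 = 0.3797; r_30 = n·r/(1+(n−1)r) ≈ 0.3775
Then solve for n' with r_old = 0.3775, r_target = 0.56: n' = 0.56(1 − 0.3775)/[0.3775(1 − 0.56)] = 2.0987
Items = 2.0987 × 30 ≈ 62.96 → 63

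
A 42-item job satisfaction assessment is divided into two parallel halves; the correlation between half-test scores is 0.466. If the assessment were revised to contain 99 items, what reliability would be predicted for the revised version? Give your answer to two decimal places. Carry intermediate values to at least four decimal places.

0.80

Full-test reliability from the split-half r: r_full = 2(0.466)/(1 + 0.466) = 0.6357
Length factor from 42 to 99 items: n = 99/42 = 2.3571
r_new = n·r_full / (1 + (n − 1)·r_full) = 1.4984 / 1.8627 ≈ 0.8044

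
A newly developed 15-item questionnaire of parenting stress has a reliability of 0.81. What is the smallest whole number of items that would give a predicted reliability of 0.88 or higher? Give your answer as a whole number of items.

n = 0.88(1 − 0.81) / [0.81(1 − 0.88)]
  = 0.1672 / 0.0972 = 1.7202
1.7202 × 15 = 25.80 → 26 items

26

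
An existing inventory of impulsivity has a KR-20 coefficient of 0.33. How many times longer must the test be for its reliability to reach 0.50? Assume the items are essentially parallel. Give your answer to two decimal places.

2.03

Spearman-Brown solved for the length factor n:
n = r*(1 − r) / [ r (1 − r*) ]
n = 0.50 × (1 − 0.33) / [ 0.33 × (1 − 0.50) ]
  = 0.3350 / 0.1650 = 2.0303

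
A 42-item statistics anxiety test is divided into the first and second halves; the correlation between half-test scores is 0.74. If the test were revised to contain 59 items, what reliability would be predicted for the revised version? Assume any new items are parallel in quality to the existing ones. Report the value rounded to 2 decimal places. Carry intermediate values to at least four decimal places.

Full-test reliability from the split-half r: r_full = 2(0.74)/(1 + 0.74) = 0.8506
Then adjust to 59 items: n = 59/42 = 1.4048
r_new = n·r_full / (1 + (n − 1)·r_full) = 1.1949 / 1.3443 ≈ 0.8889

0.89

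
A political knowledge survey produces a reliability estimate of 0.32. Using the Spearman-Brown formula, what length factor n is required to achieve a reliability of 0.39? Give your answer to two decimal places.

n = [0.39 × 0.68] / [0.32 × 0.61]
n = 0.2652 / 0.1952 ≈ 1.3586

1.36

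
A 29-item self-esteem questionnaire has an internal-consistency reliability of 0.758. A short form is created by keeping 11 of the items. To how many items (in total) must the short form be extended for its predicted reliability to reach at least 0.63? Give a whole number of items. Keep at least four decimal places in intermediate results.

16

Short-form reliability: n = 11/29 = 0.3793; r_11 = n·r/(1+(n−1)r) ≈ 0.5430
Length factor from the short form to reach 0.63: n' = 0.63(1 − 0.5430) / [0.5430(1 − 0.63)] ≈ 1.4330
Total items = 1.4330 × 11 = 15.76, rounded up to 16.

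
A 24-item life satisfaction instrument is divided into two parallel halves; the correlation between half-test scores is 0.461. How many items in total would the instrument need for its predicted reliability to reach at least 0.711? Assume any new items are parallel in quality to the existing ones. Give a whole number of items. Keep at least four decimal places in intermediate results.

r_full = 2(0.461)/(1 + 0.461) = 0.6311
n = r_tgt(1 − r_full) / [r_full(1 − r_tgt)] = 0.711 × 0.3689 / (0.6311 × 0.289) ≈ 1.4381
Items = 1.4381 × 24 ≈ 34.51 → 35

35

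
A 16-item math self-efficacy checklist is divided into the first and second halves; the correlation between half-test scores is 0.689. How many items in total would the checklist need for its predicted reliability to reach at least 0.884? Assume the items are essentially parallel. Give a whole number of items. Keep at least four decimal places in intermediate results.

28

r_full = 2(0.689)/(1 + 0.689) = 0.8159
Solve Spearman-Brown for n: n = 0.884(1 − 0.8159) / [0.8159(1 − 0.884)] = 1.7195
Items = 1.7195 × 16 ≈ 27.51 → 28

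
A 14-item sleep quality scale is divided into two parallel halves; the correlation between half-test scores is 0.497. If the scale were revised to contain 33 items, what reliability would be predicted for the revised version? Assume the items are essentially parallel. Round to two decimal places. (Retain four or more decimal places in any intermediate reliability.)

0.82

Spearman-Brown correction (n = 2): r_full = 2·0.497/(1 + 0.497) = 0.6640
Length factor from 14 to 33 items: n = 33/14 = 2.3571
r_new = n·r_full / (1 + (n − 1)·r_full) = 1.5651 / 1.9011 ≈ 0.8233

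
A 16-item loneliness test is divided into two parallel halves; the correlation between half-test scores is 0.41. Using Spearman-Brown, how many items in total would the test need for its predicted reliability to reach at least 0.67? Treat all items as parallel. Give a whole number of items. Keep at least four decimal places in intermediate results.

24

Corrected full-test reliability: r_full = 2 × 0.41 / (1 + 0.41) ≈ 0.5816
n = r_tgt(1 − r_full) / [r_full(1 − r_tgt)] = 0.67 × 0.4184 / (0.5816 × 0.33) ≈ 1.4606
Required items = 1.4606 × 16 = 23.37, so 24 items.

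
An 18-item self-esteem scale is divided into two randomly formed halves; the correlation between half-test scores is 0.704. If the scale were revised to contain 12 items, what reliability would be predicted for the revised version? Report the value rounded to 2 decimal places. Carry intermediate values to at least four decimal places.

0.76

Full-test reliability from the split-half r: r_full = 2(0.704)/(1 + 0.704) = 0.8263
Length factor from 18 to 12 items: n = 12/18 = 0.6667
r_new = n·r_full / (1 + (n − 1)·r_full) = 0.5509 / 0.7246 ≈ 0.7603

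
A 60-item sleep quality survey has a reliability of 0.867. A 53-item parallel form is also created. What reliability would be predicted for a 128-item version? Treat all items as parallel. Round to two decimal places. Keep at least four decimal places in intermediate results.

0.93

The 53-item form is not needed; work directly from the 60-item form with n = 128/60 = 2.1333.
r_{128} = n·r / (1 + (n − 1)·r) = 1.8496 / 1.9826 ≈ 0.9329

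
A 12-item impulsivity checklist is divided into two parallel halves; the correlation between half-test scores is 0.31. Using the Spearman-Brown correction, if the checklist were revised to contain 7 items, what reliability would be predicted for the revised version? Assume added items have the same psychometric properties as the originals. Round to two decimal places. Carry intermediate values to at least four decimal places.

0.34

First correct the split-half correlation to full-test reliability: r_full = 2 × 0.31 / (1 + 0.31) ≈ 0.4733
Then adjust to 7 items: n = 7/12 = 0.5833
r_new = n·r_full / (1 + (n − 1)·r_full) = 0.2761 / 0.8028 ≈ 0.3439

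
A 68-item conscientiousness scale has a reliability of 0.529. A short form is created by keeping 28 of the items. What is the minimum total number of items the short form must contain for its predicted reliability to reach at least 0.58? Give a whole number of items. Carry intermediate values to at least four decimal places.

First, r for the 28-item form: n = 28/68 = 0.4118, so r_28 = 0.4118·0.529/(1 + (0.4118 − 1)·0.529) = 0.3162
Then solve for n' with r_old = 0.3162, r_target = 0.58: n' = 0.58(1 − 0.3162)/[0.3162(1 − 0.58)] = 2.9864
Items = 2.9864 × 28 ≈ 83.62 → 84

84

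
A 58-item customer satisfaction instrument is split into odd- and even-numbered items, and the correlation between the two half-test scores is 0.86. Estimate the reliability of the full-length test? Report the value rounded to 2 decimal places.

0.92

Apply the Spearman-Brown correction with n = 2:
r_full = 2(0.86) / (1 + 0.86)
       = 1.7200 / 1.8600 = 0.9247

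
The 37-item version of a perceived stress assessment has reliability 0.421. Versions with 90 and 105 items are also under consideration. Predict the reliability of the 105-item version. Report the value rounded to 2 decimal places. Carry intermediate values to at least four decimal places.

0.67

The 90-item form is not needed; work directly from the 37-item form with n = 105/37 = 2.8378.
r_{105} = n·r / (1 + (n − 1)·r) = 1.1947 / 1.7737 ≈ 0.6736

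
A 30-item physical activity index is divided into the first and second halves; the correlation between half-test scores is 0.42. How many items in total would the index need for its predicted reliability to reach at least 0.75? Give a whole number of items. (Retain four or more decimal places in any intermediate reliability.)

63

Corrected full-test reliability: r_full = 2 × 0.42 / (1 + 0.42) ≈ 0.5915
n = r_tgt(1 − r_full) / [r_full(1 − r_tgt)] = 0.75 × 0.4085 / (0.5915 × 0.25) ≈ 2.0719
Required items = 2.0719 × 30 = 62.16, so 63 items.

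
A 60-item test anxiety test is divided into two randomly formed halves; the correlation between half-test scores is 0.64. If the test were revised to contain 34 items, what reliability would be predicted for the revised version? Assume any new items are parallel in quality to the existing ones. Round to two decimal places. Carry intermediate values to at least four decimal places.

0.67

Spearman-Brown correction (n = 2): r_full = 2·0.64/(1 + 0.64) = 0.7805
Then adjust to 34 items: n = 34/60 = 0.5667
r_new = n·r_full / (1 + (n − 1)·r_full) = 0.4423 / 0.6618 ≈ 0.6683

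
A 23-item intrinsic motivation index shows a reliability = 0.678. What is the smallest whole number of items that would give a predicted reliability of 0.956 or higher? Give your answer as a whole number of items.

n = 0.956 × (1 − 0.678) / [ 0.678 × (1 − 0.956) ]
  = 0.307832 / 0.029832 = 10.3189
10.3189 × 23 = 237.33 → 238 items

238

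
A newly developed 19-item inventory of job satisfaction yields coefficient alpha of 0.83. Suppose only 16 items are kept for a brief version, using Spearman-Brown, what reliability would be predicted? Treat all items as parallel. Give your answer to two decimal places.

n = 16/19 = 0.8421
Spearman-Brown: r_new = n·r / (1 + (n − 1)·r)
r_new = (0.8421 × 0.83) / (1 + (0.8421 − 1) × 0.83)
     = 0.6989 / 0.8689 = 0.8044

0.80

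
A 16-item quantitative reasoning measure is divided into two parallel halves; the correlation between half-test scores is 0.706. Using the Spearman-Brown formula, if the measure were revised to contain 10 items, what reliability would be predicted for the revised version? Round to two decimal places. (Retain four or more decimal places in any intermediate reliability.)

Full-test reliability from the split-half r: r_full = 2(0.706)/(1 + 0.706) = 0.8277
Length factor from 16 to 10 items: n = 10/16 = 0.6250
r_new = n·r_full / (1 + (n − 1)·r_full) = 0.5173 / 0.6896 ≈ 0.7501

0.75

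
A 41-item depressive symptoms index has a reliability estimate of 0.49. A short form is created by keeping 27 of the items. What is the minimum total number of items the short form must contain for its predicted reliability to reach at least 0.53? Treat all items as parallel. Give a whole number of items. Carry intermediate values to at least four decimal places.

49

First, r for the 27-item form: n = 27/41 = 0.6585, so r_27 = 0.6585·0.49/(1 + (0.6585 − 1)·0.49) = 0.3875
Then solve for n' with r_old = 0.3875, r_target = 0.53: n' = 0.53(1 − 0.3875)/[0.3875(1 − 0.53)] = 1.7824
Items = 1.7824 × 27 ≈ 48.12 → 49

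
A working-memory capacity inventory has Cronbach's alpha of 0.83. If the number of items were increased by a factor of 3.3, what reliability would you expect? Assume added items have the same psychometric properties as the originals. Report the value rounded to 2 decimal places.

0.94

Apply the Spearman-Brown prophecy formula, r' = nr / [1 + (n − 1)r]:
r_new = 3.3·0.83 / [1 + (3.3 − 1)·0.83]
r_new = 2.7390 / 2.9090 ≈ 0.9416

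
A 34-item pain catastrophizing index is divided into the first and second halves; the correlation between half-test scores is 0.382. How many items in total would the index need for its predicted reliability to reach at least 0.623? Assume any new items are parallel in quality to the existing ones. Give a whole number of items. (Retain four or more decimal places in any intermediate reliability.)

46

Corrected full-test reliability: r_full = 2 × 0.382 / (1 + 0.382) ≈ 0.5528
Solve Spearman-Brown for n: n = 0.623(1 − 0.5528) / [0.5528(1 − 0.623)] = 1.3368
Required items = 1.3368 × 34 = 45.45, so 46 items.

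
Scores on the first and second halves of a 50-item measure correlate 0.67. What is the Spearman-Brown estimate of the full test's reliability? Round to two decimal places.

0.80

Each half is half the length of the full test, so the full test is n = 2 times a half.
r_full = 2r_hh / (1 + r_hh) = 2 × 0.67 / (1 + 0.67)
       = 1.3400 / 1.6700 = 0.8024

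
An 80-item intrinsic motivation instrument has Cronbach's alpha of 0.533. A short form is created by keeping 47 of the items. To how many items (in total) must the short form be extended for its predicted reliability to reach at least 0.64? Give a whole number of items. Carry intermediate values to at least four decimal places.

Short-form reliability: n = 47/80 = 0.5875; r_47 = n·r/(1+(n−1)r) ≈ 0.4014
Then solve for n' with r_old = 0.4014, r_target = 0.64: n' = 0.64(1 − 0.4014)/[0.4014(1 − 0.64)] = 2.6512
Items = 2.6512 × 47 ≈ 124.61 → 125

125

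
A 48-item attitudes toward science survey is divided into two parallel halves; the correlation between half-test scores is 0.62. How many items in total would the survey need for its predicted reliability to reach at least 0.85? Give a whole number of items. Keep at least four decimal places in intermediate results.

Corrected full-test reliability: r_full = 2 × 0.62 / (1 + 0.62) ≈ 0.7654
Solve Spearman-Brown for n: n = 0.85(1 − 0.7654) / [0.7654(1 − 0.85)] = 1.7369
Items = 1.7369 × 48 ≈ 83.37 → 84

84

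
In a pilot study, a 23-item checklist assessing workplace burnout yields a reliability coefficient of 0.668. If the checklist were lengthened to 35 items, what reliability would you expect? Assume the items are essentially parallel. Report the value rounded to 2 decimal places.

n = 35/23 = 1.5217
Apply the Spearman-Brown prophecy formula, r' = nr / [1 + (n − 1)r]:
r_new = 1.5217·0.668 / [1 + (1.5217 − 1)·0.668]
r_new = 1.0165 / 1.3485 ≈ 0.7538

0.75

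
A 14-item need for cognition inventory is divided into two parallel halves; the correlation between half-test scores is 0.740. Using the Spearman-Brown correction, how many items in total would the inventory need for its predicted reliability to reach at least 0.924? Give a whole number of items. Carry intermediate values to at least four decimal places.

30

Corrected full-test reliability: r_full = 2 × 0.740 / (1 + 0.740) ≈ 0.8506
Solve Spearman-Brown for n: n = 0.924(1 − 0.8506) / [0.8506(1 − 0.924)] = 2.1354
Required items = 2.1354 × 14 = 29.90, so 30 items.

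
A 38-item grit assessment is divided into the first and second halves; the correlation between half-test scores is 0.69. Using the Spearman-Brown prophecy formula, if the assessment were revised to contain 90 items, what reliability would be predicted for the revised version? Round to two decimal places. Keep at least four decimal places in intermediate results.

0.91

Full-test reliability from the split-half r: r_full = 2(0.69)/(1 + 0.69) = 0.8166
Length factor from 38 to 90 items: n = 90/38 = 2.3684
r_new = n·r_full / (1 + (n − 1)·r_full) = 1.9340 / 2.1174 ≈ 0.9134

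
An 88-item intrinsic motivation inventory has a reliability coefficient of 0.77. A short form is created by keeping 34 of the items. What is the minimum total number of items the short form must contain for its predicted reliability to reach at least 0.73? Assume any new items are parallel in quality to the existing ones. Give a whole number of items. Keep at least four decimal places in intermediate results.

72

First, r for the 34-item form: n = 34/88 = 0.3864, so r_34 = 0.3864·0.77/(1 + (0.3864 − 1)·0.77) = 0.5640
Then solve for n' with r_old = 0.5640, r_target = 0.73: n' = 0.73(1 − 0.5640)/[0.5640(1 − 0.73)] = 2.0901
Total items = 2.0901 × 34 = 71.06, rounded up to 72.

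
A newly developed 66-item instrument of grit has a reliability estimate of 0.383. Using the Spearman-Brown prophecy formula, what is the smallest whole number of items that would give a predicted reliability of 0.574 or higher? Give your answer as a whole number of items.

144

Rearranging the Spearman-Brown formula for n,
n = r*(1 − r) / [ r (1 − r*) ]
n = [0.574 × 0.617] / [0.383 × 0.426]
n = 0.354158 / 0.163158 ≈ 2.1706
So the test needs 2.1706 × 66 ≈ 143.26 items; rounding up, 144.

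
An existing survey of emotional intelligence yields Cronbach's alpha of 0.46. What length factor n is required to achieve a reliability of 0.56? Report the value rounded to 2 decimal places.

1.49

n = [0.56 × 0.54] / [0.46 × 0.44]
  = 0.3024 / 0.2024 = 1.4941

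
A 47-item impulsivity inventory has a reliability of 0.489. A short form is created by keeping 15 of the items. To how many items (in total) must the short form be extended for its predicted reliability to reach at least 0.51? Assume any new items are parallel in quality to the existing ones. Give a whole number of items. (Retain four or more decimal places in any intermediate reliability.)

52

Short-form reliability: n = 15/47 = 0.3191; r_15 = n·r/(1+(n−1)r) ≈ 0.2339
Then solve for n' with r_old = 0.2339, r_target = 0.51: n' = 0.51(1 − 0.2339)/[0.2339(1 − 0.51)] = 3.4090
Total items = 3.4090 × 15 = 51.13, rounded up to 52.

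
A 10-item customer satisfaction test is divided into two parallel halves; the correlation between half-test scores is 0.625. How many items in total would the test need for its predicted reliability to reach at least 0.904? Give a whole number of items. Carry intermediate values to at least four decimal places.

29

r_full = 2(0.625)/(1 + 0.625) = 0.7692
n = r_tgt(1 − r_full) / [r_full(1 − r_tgt)] = 0.904 × 0.2308 / (0.7692 × 0.096) ≈ 2.8255
Required items = 2.8255 × 10 = 28.25, so 29 items.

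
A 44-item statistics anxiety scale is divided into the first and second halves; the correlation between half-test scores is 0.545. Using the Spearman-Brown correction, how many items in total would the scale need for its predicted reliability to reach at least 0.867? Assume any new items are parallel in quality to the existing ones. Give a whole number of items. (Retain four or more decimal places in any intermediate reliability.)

120

r_full = 2(0.545)/(1 + 0.545) = 0.7055
n = r_tgt(1 − r_full) / [r_full(1 − r_tgt)] = 0.867 × 0.2945 / (0.7055 × 0.133) ≈ 2.7212
Required items = 2.7212 × 44 = 119.73, so 120 items.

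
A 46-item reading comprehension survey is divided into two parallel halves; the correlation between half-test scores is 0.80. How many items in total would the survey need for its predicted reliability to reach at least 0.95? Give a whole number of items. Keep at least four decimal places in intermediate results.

110

r_full = 2(0.80)/(1 + 0.80) = 0.8889
n = r_tgt(1 − r_full) / [r_full(1 − r_tgt)] = 0.95 × 0.1111 / (0.8889 × 0.05) ≈ 2.3747
Required items = 2.3747 × 46 = 109.24, so 110 items.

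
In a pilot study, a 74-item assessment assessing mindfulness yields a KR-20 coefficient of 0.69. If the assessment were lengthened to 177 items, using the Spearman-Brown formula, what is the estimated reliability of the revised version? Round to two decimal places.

The new length is 177/74 = 2.3919 times the old.
Spearman-Brown: r_new = n·r / (1 + (n − 1)·r)
r_new = 2.3919·0.69 / [1 + (2.3919 − 1)·0.69]
     = 1.6504 / 1.9604 = 0.8419

0.84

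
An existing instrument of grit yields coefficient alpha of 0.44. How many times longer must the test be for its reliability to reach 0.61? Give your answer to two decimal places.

1.99

Invert Spearman-Brown to solve for n:
n = r_target (1 − r_old) / [ r_old (1 − r_target) ]
n = 0.61(1 − 0.44) / [0.44(1 − 0.61)]
n = 0.3416 / 0.1716 ≈ 1.9907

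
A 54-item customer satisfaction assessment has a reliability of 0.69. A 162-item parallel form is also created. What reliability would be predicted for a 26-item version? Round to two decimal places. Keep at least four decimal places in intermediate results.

0.52

Only the ratio of lengths matters: n = 26/54 = 0.4815
r_{26} = n·r / (1 + (n − 1)·r) = 0.3322 / 0.6422 ≈ 0.5173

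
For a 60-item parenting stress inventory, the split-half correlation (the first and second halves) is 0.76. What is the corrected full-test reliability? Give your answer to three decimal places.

The full test is twice the length of either half (n = 2).
r_full = 2(0.76) / (1 + 0.76)
       = 1.5200 / 1.7600 = 0.8636

0.864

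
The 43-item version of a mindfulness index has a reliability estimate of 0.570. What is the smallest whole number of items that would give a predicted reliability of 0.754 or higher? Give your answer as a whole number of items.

100

Spearman-Brown solved for the length factor n:
n = r_target (1 − r_old) / [ r_old (1 − r_target) ]
n = 0.754 × (1 − 0.570) / [ 0.570 × (1 − 0.754) ]
  = 0.324220 / 0.140220 = 2.3122
2.3122 × 43 = 99.42 → 100 items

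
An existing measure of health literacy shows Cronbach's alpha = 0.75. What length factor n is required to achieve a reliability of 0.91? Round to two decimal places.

3.37

n = 0.91 × (1 − 0.75) / [ 0.75 × (1 − 0.91) ]
  = 0.2275 / 0.0675 = 3.3704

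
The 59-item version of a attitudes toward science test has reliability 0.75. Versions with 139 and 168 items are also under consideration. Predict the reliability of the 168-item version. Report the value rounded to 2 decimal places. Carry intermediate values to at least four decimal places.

0.90

The 139-item form is not needed; work directly from the 59-item form with n = 168/59 = 2.8475.
r_{168} = n·r / (1 + (n − 1)·r) = 2.1356 / 2.3856 ≈ 0.8952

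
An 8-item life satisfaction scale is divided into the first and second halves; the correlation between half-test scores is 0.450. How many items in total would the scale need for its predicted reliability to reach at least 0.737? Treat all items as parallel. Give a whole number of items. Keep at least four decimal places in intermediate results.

14

Corrected full-test reliability: r_full = 2 × 0.450 / (1 + 0.450) ≈ 0.6207
Solve Spearman-Brown for n: n = 0.737(1 − 0.6207) / [0.6207(1 − 0.737)] = 1.7124
Items = 1.7124 × 8 ≈ 13.70 → 14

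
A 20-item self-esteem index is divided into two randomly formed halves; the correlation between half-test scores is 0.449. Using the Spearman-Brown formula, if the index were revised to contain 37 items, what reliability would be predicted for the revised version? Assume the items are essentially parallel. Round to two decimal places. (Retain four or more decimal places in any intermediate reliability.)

Full-test reliability from the split-half r: r_full = 2(0.449)/(1 + 0.449) = 0.6197
Length factor from 20 to 37 items: n = 37/20 = 1.8500
r_new = n·r_full / (1 + (n − 1)·r_full) = 1.1464 / 1.5267 ≈ 0.7509

0.75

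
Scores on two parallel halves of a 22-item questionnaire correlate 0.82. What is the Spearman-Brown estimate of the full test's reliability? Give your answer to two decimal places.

0.90

Apply the Spearman-Brown correction with n = 2:
r_full = 2(0.82) / (1 + 0.82)
       = 1.6400 / 1.8200 = 0.9011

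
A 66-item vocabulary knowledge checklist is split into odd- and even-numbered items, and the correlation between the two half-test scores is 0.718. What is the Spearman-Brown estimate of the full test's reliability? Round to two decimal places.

0.84

Apply the Spearman-Brown correction with n = 2:
r_full = 2(0.718) / (1 + 0.718)
       = 1.4360 / 1.7180 = 0.8359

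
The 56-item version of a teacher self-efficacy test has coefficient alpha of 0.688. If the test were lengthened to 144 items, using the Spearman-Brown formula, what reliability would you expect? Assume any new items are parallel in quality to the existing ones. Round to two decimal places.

0.85

n = 144/56 = 2.5714
By Spearman-Brown, r_new = n r / (1 + (n − 1) r).
r_new = (2.5714 × 0.688) / (1 + (2.5714 − 1) × 0.688)
r_new = 1.7691 / 2.0811 ≈ 0.8501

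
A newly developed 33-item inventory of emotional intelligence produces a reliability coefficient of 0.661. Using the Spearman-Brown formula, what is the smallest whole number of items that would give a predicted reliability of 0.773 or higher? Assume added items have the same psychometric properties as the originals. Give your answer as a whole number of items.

58

Spearman-Brown solved for the length factor n:
n = r*(1 − r) / [ r (1 − r*) ]
n = 0.773(1 − 0.661) / [0.661(1 − 0.773)]
  = 0.262047 / 0.150047 = 1.7464
1.7464 × 33 = 57.63 → 58 items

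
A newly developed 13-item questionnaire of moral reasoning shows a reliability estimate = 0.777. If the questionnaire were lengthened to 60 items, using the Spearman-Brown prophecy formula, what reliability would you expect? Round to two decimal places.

0.94

Length ratio n = 60/13 = 4.6154
r_new = (4.6154 × 0.777) / (1 + (4.6154 − 1) × 0.777)
r_new = 3.5862 / 3.8092 ≈ 0.9415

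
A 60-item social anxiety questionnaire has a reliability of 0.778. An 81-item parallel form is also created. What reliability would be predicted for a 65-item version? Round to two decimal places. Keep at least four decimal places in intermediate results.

Only the ratio of lengths matters: n = 65/60 = 1.0833
r_{65} = n·r / (1 + (n − 1)·r) = 0.8428 / 1.0648 ≈ 0.7915

0.79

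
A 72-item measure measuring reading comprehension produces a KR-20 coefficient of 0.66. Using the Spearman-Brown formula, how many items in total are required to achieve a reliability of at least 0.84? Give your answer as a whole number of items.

195

n = [0.84 × 0.34] / [0.66 × 0.16]
  = 0.2856 / 0.1056 = 2.7045
2.7045 × 72 = 194.72 → 195 items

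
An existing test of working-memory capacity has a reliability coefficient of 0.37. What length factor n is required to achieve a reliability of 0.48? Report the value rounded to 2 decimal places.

Spearman-Brown solved for the length factor n:
n = r*(1 − r) / [ r (1 − r*) ]
n = 0.48(1 − 0.37) / [0.37(1 − 0.48)]
  = 0.3024 / 0.1924 = 1.5717

1.57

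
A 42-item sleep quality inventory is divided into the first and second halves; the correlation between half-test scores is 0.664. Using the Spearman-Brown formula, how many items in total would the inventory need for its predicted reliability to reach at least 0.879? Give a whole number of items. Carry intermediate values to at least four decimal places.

Corrected full-test reliability: r_full = 2 × 0.664 / (1 + 0.664) ≈ 0.7981
Solve Spearman-Brown for n: n = 0.879(1 − 0.7981) / [0.7981(1 − 0.879)] = 1.8377
Required items = 1.8377 × 42 = 77.18, so 78 items.

78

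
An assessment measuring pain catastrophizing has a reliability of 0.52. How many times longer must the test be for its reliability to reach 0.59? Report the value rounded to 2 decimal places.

Spearman-Brown solved for the length factor n:
n = r*(1 − r) / [ r (1 − r*) ]
n = 0.59(1 − 0.52) / [0.52(1 − 0.59)]
n = 0.2832 / 0.2132 ≈ 1.3283

1.33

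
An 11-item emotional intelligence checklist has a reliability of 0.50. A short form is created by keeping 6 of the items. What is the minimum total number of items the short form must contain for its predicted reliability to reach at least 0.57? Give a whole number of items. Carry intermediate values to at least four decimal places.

Short-form reliability: n = 6/11 = 0.5455; r_6 = n·r/(1+(n−1)r) ≈ 0.3530
Then solve for n' with r_old = 0.3530, r_target = 0.57: n' = 0.57(1 − 0.3530)/[0.3530(1 − 0.57)] = 2.4296
Items = 2.4296 × 6 ≈ 14.58 → 15

15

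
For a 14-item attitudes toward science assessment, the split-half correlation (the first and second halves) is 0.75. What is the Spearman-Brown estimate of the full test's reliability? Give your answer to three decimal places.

Each half is half the length of the full test, so the full test is n = 2 times a half.
r_full = 2r_hh / (1 + r_hh) = 2 × 0.75 / (1 + 0.75)
r_full = 1.5000 / 1.7500 ≈ 0.8571

0.857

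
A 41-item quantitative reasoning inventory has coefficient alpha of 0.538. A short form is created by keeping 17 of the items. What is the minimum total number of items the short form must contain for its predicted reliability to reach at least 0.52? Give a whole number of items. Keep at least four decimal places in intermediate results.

Short-form reliability: n = 17/41 = 0.4146; r_17 = n·r/(1+(n−1)r) ≈ 0.3256
Length factor from the short form to reach 0.52: n' = 0.52(1 − 0.3256) / [0.3256(1 − 0.52)] ≈ 2.2439
Total items = 2.2439 × 17 = 38.15, rounded up to 39.

39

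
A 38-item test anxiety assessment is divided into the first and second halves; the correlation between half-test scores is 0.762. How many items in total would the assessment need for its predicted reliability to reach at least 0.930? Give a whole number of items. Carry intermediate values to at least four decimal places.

Corrected full-test reliability: r_full = 2 × 0.762 / (1 + 0.762) ≈ 0.8649
n = r_tgt(1 − r_full) / [r_full(1 − r_tgt)] = 0.930 × 0.1351 / (0.8649 × 0.070) ≈ 2.0753
Items = 2.0753 × 38 ≈ 78.86 → 79

79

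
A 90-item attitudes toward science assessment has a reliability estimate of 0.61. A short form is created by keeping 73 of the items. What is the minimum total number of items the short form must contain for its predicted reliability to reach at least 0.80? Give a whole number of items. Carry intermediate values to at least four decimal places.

First, r for the 73-item form: n = 73/90 = 0.8111, so r_73 = 0.8111·0.61/(1 + (0.8111 − 1)·0.61) = 0.5592
Length factor from the short form to reach 0.80: n' = 0.80(1 − 0.5592) / [0.5592(1 − 0.80)] ≈ 3.1531
Total items = 3.1531 × 73 = 230.18, rounded up to 231.

231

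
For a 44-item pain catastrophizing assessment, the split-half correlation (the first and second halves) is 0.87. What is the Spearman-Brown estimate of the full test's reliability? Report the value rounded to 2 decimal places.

0.93

r_full = 2r_hh / (1 + r_hh) = 2 × 0.87 / (1 + 0.87)
       = 1.7400 / 1.8700 = 0.9305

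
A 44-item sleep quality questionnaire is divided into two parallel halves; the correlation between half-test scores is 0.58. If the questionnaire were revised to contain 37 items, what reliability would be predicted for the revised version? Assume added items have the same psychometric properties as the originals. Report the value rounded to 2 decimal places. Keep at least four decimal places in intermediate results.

0.70

Spearman-Brown correction (n = 2): r_full = 2·0.58/(1 + 0.58) = 0.7342
Then adjust to 37 items: n = 37/44 = 0.8409
r_new = n·r_full / (1 + (n − 1)·r_full) = 0.6174 / 0.8832 ≈ 0.6990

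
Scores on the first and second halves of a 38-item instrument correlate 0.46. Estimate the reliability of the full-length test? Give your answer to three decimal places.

r_full = 2r_hh / (1 + r_hh) = 2 × 0.46 / (1 + 0.46)
       = 0.9200 / 1.4600 = 0.6301

0.630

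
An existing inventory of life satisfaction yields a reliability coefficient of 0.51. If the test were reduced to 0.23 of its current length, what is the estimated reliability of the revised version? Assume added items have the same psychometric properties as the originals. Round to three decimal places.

0.193

Apply the Spearman-Brown prophecy formula, r' = nr / [1 + (n − 1)r]:
r_new = 0.23·0.51 / [1 + (0.23 − 1)·0.51]
     = 0.1173 / 0.6073 = 0.1932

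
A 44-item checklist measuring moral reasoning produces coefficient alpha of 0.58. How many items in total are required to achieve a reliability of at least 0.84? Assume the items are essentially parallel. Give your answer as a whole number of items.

Invert Spearman-Brown to solve for n:
n = r*(1 − r) / [ r (1 − r*) ]
n = 0.84 × (1 − 0.58) / [ 0.58 × (1 − 0.84) ]
n = 0.3528 / 0.0928 ≈ 3.8017
Items needed = n × 44 = 3.8017 × 44 ≈ 167.27 → round up to 168

168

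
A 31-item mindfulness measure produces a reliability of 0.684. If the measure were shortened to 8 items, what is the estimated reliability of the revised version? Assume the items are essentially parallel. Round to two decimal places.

0.36

The new length is 8/31 = 0.2581 times the old.
Apply the Spearman-Brown prophecy formula, r' = nr / [1 + (n − 1)r]:
r_new = 0.2581·0.684 / [1 + (0.2581 − 1)·0.684]
     = 0.1765 / 0.4925 = 0.3584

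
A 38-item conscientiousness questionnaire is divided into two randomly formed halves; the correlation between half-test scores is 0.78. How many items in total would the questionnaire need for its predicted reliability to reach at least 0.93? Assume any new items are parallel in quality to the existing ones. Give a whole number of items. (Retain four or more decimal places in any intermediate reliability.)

Corrected full-test reliability: r_full = 2 × 0.78 / (1 + 0.78) ≈ 0.8764
n = r_tgt(1 − r_full) / [r_full(1 − r_tgt)] = 0.93 × 0.1236 / (0.8764 × 0.07) ≈ 1.8737
Required items = 1.8737 × 38 = 71.20, so 72 items.

72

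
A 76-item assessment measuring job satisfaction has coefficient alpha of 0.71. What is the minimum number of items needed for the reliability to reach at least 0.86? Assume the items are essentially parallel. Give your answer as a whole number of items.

Rearranging the Spearman-Brown formula for n,
n = r_target (1 − r_old) / [ r_old (1 − r_target) ]
n = [0.86 × 0.29] / [0.71 × 0.14]
n = 0.2494 / 0.0994 ≈ 2.5091
So the test needs 2.5091 × 76 ≈ 190.69 items; rounding up, 191.

191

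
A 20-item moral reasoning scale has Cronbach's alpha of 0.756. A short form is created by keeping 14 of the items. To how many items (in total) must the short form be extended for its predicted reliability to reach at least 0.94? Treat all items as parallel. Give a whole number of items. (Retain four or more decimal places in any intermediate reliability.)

102

Short-form reliability: n = 14/20 = 0.7000; r_14 = n·r/(1+(n−1)r) ≈ 0.6844
Length factor from the short form to reach 0.94: n' = 0.94(1 − 0.6844) / [0.6844(1 − 0.94)] ≈ 7.2244
Items = 7.2244 × 14 ≈ 101.14 → 102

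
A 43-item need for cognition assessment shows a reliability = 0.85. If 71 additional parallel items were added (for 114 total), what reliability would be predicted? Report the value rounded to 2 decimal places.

0.94

Length ratio n = 114/43 = 2.6512
Apply the Spearman-Brown prophecy formula, r' = nr / [1 + (n − 1)r]:
r_new = 2.6512·0.85 / [1 + (2.6512 − 1)·0.85]
r_new = 2.2535 / 2.4035 ≈ 0.9376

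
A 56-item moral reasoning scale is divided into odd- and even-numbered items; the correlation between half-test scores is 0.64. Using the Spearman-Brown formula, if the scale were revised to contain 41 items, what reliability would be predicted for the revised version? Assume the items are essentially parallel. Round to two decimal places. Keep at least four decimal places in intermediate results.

First correct the split-half correlation to full-test reliability: r_full = 2 × 0.64 / (1 + 0.64) ≈ 0.7805
Length factor from 56 to 41 items: n = 41/56 = 0.7321
r_new = n·r_full / (1 + (n − 1)·r_full) = 0.5714 / 0.7909 ≈ 0.7225

0.72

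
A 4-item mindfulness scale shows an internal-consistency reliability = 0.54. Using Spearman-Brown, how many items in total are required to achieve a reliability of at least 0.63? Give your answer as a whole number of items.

6

n = [0.63 × 0.46] / [0.54 × 0.37]
n = 0.2898 / 0.1998 ≈ 1.4505
So the test needs 1.4505 × 4 ≈ 5.80 items; rounding up, 6.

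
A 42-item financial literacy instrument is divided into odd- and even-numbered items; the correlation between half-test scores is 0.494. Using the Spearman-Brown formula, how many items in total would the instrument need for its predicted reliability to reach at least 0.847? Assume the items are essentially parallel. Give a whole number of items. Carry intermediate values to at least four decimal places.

r_full = 2(0.494)/(1 + 0.494) = 0.6613
n = r_tgt(1 − r_full) / [r_full(1 − r_tgt)] = 0.847 × 0.3387 / (0.6613 × 0.153) ≈ 2.8354
Required items = 2.8354 × 42 = 119.09, so 120 items.

120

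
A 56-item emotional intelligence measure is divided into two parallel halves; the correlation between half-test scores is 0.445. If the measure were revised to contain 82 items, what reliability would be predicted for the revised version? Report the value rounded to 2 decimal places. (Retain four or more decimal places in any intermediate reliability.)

0.70

Spearman-Brown correction (n = 2): r_full = 2·0.445/(1 + 0.445) = 0.6159
Length factor from 56 to 82 items: n = 82/56 = 1.4643
r_new = n·r_full / (1 + (n − 1)·r_full) = 0.9019 / 1.2860 ≈ 0.7013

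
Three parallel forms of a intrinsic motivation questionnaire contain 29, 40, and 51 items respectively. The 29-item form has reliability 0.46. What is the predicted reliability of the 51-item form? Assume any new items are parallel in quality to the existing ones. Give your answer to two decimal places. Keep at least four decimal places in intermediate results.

Only the ratio of lengths matters: n = 51/29 = 1.7586
r_{51} = n·r / (1 + (n − 1)·r) = 0.8090 / 1.3490 ≈ 0.5997

0.60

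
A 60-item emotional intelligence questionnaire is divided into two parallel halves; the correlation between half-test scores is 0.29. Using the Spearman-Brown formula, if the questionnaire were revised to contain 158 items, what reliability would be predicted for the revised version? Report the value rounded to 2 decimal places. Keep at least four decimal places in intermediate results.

0.68

Spearman-Brown correction (n = 2): r_full = 2·0.29/(1 + 0.29) = 0.4496
Then adjust to 158 items: n = 158/60 = 2.6333
r_new = n·r_full / (1 + (n − 1)·r_full) = 1.1839 / 1.7343 ≈ 0.6826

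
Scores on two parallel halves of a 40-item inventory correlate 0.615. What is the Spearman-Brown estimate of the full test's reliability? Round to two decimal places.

Apply the Spearman-Brown correction with n = 2:
r_full = 2r_hh / (1 + r_hh) = 2 × 0.615 / (1 + 0.615)
r_full = 1.2300 / 1.6150 ≈ 0.7616

0.76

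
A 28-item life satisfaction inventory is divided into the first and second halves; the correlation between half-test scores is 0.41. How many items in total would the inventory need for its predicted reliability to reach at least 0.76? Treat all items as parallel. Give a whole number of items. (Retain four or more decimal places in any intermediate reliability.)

64

Corrected full-test reliability: r_full = 2 × 0.41 / (1 + 0.41) ≈ 0.5816
n = r_tgt(1 − r_full) / [r_full(1 − r_tgt)] = 0.76 × 0.4184 / (0.5816 × 0.24) ≈ 2.2781
Items = 2.2781 × 28 ≈ 63.79 → 64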